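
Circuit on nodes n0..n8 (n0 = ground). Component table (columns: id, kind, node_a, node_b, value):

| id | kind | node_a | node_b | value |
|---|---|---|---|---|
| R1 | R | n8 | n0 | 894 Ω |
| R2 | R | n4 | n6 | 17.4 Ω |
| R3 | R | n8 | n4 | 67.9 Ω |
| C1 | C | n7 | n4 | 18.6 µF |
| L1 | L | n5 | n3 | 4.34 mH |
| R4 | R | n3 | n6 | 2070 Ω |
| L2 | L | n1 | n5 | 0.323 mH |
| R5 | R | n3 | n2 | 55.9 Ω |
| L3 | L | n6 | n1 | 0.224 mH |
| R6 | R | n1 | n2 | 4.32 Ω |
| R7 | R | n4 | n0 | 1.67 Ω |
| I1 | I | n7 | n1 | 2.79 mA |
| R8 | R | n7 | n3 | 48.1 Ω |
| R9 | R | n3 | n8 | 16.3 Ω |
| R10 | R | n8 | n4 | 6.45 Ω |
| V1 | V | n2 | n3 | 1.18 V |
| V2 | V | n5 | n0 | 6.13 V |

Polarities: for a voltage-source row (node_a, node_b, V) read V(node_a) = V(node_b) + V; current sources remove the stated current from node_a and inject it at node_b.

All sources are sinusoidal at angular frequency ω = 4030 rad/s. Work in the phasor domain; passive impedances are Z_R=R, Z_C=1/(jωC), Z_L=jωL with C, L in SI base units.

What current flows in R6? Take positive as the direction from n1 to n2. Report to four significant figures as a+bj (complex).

MNA unknowns: 8 node voltages V₁..V_8 plus 2 source currents (V1, V2)
R1: Y=0.001119+0.000j on G[8,0]
R2: Y=0.05747+0.000j on G[4,6]
R3: Y=0.01473+0.000j on G[8,4]
C1: Y=0.000+0.07496j on G[7,4]
L1: Y=0.000-0.05717j on G[5,3]
R4: Y=0.0004831+0.000j on G[3,6]
L2: Y=0.000-0.7682j on G[1,5]
R5: Y=0.01789+0.000j on G[3,2]
L3: Y=0.000-1.108j on G[6,1]
R6: Y=0.2315+0.000j on G[1,2]
R7: Y=0.5988+0.000j on G[4,0]
I1: z[7]−=0.00279, z[1]+=0.00279
R8: Y=0.02079+0.000j on G[7,3]
R9: Y=0.06135+0.000j on G[3,8]
R10: Y=0.1550+0.000j on G[8,4]
V1: row V2−V3=1.18, i_V1 at 2,3
V2: row V5−V0=6.13, i_V2 at 5,0
solve → V1=6.168-0.6113j, V2=5.438-0.9266j, V3=4.258-0.9266j, V4=0.8694-0.1288j, V5=6.130+0.000j, V6=6.129-0.8850j, V7=0.8964-1.024j, V8=1.760-0.3389j
aux → i_V1=0.1481+0.07300j, i_V2=-0.5226+0.07750j

0.1692+0.07300j A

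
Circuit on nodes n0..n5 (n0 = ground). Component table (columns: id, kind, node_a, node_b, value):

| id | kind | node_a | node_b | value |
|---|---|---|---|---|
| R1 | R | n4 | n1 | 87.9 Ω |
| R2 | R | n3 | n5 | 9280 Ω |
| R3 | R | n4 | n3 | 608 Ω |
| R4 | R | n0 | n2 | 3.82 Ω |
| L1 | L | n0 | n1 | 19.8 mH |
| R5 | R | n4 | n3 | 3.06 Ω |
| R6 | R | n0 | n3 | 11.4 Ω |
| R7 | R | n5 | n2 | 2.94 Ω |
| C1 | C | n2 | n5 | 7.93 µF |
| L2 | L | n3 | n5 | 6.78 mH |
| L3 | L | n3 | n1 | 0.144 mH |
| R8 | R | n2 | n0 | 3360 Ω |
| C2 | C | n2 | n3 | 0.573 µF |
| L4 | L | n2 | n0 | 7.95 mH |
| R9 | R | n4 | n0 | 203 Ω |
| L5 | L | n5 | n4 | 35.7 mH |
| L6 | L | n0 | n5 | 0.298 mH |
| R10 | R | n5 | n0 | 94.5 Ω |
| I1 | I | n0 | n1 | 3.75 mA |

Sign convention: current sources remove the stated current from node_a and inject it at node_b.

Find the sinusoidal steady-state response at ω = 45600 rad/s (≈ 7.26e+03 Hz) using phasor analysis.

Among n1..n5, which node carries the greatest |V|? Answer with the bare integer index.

Element admittances at ω=45600 rad/s:
  Y(R1) = 0.01138+0.000j S between n4,n1
  Y(R2) = 0.0001078+0.000j S between n3,n5
  Y(R3) = 0.001645+0.000j S between n4,n3
  Y(R4) = 0.2618+0.000j S between n0,n2
  Y(L1) = 0.000-0.001108j S between n0,n1
  Y(R5) = 0.3268+0.000j S between n4,n3
  Y(R6) = 0.08772+0.000j S between n0,n3
  Y(R7) = 0.3401+0.000j S between n5,n2
  Y(C1) = 0.000+0.3616j S between n2,n5
  Y(L2) = 0.000-0.003234j S between n3,n5
  Y(L3) = 0.000-0.1523j S between n3,n1
  Y(R8) = 0.0002976+0.000j S between n2,n0
  Y(C2) = 0.000+0.02613j S between n2,n3
  Y(L4) = 0.000-0.002758j S between n2,n0
  Y(R9) = 0.004926+0.000j S between n4,n0
  Y(L5) = 0.000-0.0006143j S between n5,n4
  Y(L6) = 0.000-0.07359j S between n0,n5
  Y(R10) = 0.01058+0.000j S between n5,n0
  I1: injects 0.00375 A into n1 (from n0)
Assemble and solve the 5×5 MNA system:
  V(n1)=0.03898+0.01583j  V(n2)=0.0001457+0.002899j  V(n3)=0.03751-0.008536j  V(n4)=0.03705-0.007543j  V(n5)=-0.0005215+0.002970j

1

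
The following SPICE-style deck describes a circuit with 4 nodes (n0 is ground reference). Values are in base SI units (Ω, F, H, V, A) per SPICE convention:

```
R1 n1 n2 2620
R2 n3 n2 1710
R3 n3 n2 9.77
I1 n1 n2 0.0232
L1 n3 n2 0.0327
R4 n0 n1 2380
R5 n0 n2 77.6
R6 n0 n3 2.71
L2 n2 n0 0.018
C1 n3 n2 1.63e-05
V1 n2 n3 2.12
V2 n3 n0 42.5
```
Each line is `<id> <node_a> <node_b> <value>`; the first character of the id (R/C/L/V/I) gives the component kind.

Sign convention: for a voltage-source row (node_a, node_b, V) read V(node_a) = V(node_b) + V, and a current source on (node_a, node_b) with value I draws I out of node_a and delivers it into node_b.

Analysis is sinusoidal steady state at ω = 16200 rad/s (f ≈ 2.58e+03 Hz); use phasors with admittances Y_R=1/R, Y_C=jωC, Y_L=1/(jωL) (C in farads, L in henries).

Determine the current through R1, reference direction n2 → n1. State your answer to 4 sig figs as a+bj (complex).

MNA unknowns: 3 node voltages V₁..V_3 plus 2 source currents (V1, V2)
R1: Y=0.0003817+0.000j on G[1,2]
R2: Y=0.0005848+0.000j on G[3,2]
R3: Y=0.1024+0.000j on G[3,2]
I1: z[1]−=0.0232, z[2]+=0.0232
L1: Y=0.000-0.001888j on G[3,2]
R4: Y=0.0004202+0.000j on G[0,1]
R5: Y=0.01289+0.000j on G[0,2]
R6: Y=0.3690+0.000j on G[0,3]
L2: Y=0.000-0.003429j on G[2,0]
C1: Y=0.000+0.2641j on G[3,2]
V1: row V2−V3=2.12, i_V1 at 2,3
V2: row V3−V0=42.5, i_V2 at 3,0
solve → V1=-7.694+0.000j, V2=44.62+0.000j, V3=42.50+0.000j
aux → i_V1=-0.7900-0.4028j, i_V2=-16.25+0.1530j

0.01997+0.000j A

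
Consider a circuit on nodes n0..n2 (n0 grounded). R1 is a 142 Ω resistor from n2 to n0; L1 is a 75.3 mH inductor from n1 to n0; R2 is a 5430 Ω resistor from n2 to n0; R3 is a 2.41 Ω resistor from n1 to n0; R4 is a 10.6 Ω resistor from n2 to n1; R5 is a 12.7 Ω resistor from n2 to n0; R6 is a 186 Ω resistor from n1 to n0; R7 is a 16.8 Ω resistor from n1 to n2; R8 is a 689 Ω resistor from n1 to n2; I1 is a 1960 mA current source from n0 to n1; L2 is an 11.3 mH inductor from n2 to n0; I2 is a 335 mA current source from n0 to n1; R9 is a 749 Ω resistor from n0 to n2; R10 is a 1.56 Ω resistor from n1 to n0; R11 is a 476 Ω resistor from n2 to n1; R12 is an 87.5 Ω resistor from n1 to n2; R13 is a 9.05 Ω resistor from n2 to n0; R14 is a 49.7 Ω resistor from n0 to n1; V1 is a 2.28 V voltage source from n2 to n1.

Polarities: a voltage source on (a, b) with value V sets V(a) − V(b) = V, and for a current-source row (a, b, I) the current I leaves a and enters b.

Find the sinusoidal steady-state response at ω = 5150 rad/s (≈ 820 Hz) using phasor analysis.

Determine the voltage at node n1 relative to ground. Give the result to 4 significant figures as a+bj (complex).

Apply KCL at each of the 2 non-ground nodes and solve the resulting linear system.
Node n1: branches {L1, R3, R4, R6, R7, R8, I1, I2, R10, R11, R12, R14, V1} → V_1 = 1.441+0.05288j
Node n2: branches {R1, R2, R4, R5, R7, R8, L2, R9, R11, R12, R13, V1} → V_2 = 3.721+0.05288j
Source currents: i(V1)=-1.122+0.05347j

1.441+0.05288j V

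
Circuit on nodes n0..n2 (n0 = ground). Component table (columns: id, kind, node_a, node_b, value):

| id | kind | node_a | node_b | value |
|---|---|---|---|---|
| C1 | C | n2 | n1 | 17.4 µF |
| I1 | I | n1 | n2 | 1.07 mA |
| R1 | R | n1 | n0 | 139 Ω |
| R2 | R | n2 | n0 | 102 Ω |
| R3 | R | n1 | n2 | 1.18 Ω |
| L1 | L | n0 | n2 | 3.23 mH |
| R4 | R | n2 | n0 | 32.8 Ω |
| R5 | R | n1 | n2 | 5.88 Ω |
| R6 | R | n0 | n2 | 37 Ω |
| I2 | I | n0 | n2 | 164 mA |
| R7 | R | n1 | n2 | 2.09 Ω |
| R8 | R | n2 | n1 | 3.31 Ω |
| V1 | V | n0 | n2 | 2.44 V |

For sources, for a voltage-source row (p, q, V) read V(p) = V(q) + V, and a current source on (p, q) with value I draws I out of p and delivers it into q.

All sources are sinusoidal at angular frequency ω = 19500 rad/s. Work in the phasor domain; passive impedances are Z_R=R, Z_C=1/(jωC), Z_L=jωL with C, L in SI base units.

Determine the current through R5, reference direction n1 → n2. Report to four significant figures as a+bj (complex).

0.001500-0.0002819j A

Element admittances at ω=19500 rad/s:
  Y(C1) = 0.000+0.3393j S between n2,n1
  I1: injects 0.00107 A into n2 (from n1)
  Y(R1) = 0.007194+0.000j S between n1,n0
  Y(R2) = 0.009804+0.000j S between n2,n0
  Y(R3) = 0.8475+0.000j S between n1,n2
  Y(L1) = 0.000-0.01588j S between n0,n2
  Y(R4) = 0.03049+0.000j S between n2,n0
  Y(R5) = 0.1701+0.000j S between n1,n2
  Y(R6) = 0.02703+0.000j S between n0,n2
  I2: injects 0.164 A into n2 (from n0)
  Y(R7) = 0.4785+0.000j S between n1,n2
  Y(R8) = 0.3021+0.000j S between n2,n1
  V1: constraint V(n0)−V(n2) = 2.44
Assemble and solve the 3×3 MNA system:
  V(n1)=-2.431-0.001658j  V(n2)=-2.440+0.000j
  i(V1)=-0.3457+0.03873j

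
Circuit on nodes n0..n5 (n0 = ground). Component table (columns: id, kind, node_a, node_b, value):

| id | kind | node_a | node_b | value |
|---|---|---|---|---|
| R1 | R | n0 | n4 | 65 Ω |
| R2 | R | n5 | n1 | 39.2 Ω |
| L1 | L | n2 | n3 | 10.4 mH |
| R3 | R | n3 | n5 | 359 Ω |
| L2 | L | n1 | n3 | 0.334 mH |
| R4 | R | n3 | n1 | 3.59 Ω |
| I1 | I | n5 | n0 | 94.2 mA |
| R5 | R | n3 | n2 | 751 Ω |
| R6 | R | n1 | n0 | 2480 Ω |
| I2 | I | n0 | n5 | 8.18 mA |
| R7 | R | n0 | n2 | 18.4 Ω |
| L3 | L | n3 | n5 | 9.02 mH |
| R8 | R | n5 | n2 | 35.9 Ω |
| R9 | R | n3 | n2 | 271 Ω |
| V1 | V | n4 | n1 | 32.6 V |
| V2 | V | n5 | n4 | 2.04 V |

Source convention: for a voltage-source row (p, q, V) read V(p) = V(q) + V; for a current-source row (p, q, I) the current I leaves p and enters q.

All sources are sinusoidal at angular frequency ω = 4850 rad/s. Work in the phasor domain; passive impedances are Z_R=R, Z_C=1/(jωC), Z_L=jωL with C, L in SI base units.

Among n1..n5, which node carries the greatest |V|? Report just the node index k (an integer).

Apply KCL at each of the 5 non-ground nodes and solve the resulting linear system.
Node n1: branches {R2, L2, R4, R6, V1} → V_1 = -29.16-8.487j
Node n2: branches {L1, R5, R7, R8, R9} → V_2 = -2.340+2.465j
Node n3: branches {L1, R3, L2, R4, R5, L3, R9} → V_3 = -27.29-8.617j
Node n4: branches {R1, V1, V2} → V_4 = 3.440-8.487j
Node n5: branches {R2, R3, I1, I2, L3, R8, V2} → V_5 = 5.480-8.487j
Source currents: i(V1)=-1.335+1.184j, i(V2)=-1.282+1.054j

1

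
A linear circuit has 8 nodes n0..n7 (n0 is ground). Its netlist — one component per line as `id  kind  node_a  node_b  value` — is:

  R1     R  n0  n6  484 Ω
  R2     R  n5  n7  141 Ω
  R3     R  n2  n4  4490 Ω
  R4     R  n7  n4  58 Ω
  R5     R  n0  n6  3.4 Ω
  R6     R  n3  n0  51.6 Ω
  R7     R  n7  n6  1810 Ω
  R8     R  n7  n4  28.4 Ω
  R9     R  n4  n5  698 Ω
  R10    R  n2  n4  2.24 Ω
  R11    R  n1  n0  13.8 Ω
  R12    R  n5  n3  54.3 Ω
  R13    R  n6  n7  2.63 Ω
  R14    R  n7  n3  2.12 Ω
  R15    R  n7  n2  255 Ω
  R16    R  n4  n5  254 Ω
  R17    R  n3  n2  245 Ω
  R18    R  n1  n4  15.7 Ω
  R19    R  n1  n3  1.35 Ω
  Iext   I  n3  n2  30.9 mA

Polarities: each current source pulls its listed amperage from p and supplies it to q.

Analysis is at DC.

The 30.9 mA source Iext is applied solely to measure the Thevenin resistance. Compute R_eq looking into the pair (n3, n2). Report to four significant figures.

R_eq = 10.44 Ω

Element admittances at DC:
  Y(R1) = 0.002066 S between n0,n6
  Y(R2) = 0.007092 S between n5,n7
  Y(R3) = 0.0002227 S between n2,n4
  Y(R4) = 0.01724 S between n7,n4
  Y(R5) = 0.2941 S between n0,n6
  Y(R6) = 0.01938 S between n3,n0
  Y(R7) = 0.0005525 S between n7,n6
  Y(R8) = 0.03521 S between n7,n4
  Y(R9) = 0.001433 S between n4,n5
  Y(R10) = 0.4464 S between n2,n4
  Y(R11) = 0.07246 S between n1,n0
  Y(R12) = 0.01842 S between n5,n3
  Y(R13) = 0.3802 S between n6,n7
  Y(R14) = 0.4717 S between n7,n3
  Y(R15) = 0.003922 S between n7,n2
  Y(R16) = 0.003937 S between n4,n5
  Y(R17) = 0.004082 S between n3,n2
  Y(R18) = 0.06369 S between n1,n4
  Y(R19) = 0.7407 S between n1,n3
  Iext: injects 0.0309 A into n2 (from n3)
Assemble and solve the 7×7 MNA system:
  V(n1)=-0.002622  V(n2)=0.2991  V(n3)=-0.02335  V(n4)=0.2355  V(n5)=0.02790  V(n6)=0.002169  V(n7)=0.003857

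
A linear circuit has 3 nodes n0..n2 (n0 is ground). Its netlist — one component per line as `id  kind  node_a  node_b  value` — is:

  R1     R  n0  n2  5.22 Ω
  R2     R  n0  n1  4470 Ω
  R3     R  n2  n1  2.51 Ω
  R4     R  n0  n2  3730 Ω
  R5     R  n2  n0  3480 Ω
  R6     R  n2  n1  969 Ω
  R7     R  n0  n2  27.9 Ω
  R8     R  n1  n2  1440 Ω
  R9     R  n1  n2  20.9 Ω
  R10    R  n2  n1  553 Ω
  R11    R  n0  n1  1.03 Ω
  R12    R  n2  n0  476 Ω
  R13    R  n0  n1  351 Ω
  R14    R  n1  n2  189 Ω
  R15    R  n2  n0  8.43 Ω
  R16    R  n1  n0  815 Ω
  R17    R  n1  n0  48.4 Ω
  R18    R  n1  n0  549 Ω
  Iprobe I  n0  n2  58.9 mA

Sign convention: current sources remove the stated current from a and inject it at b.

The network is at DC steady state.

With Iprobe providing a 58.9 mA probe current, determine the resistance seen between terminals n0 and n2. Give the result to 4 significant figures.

R_eq = 1.512 Ω

Element admittances at DC:
  Y(R1) = 0.1916 S between n0,n2
  Y(R2) = 0.0002237 S between n0,n1
  Y(R3) = 0.3984 S between n2,n1
  Y(R4) = 0.0002681 S between n0,n2
  Y(R5) = 0.0002874 S between n2,n0
  Y(R6) = 0.001032 S between n2,n1
  Y(R7) = 0.03584 S between n0,n2
  Y(R8) = 0.0006944 S between n1,n2
  Y(R9) = 0.04785 S between n1,n2
  Y(R10) = 0.001808 S between n2,n1
  Y(R11) = 0.9709 S between n0,n1
  Y(R12) = 0.002101 S between n2,n0
  Y(R13) = 0.002849 S between n0,n1
  Y(R14) = 0.005291 S between n1,n2
  Y(R15) = 0.1186 S between n2,n0
  Y(R16) = 0.001227 S between n1,n0
  Y(R17) = 0.02066 S between n1,n0
  Y(R18) = 0.001821 S between n1,n0
  Iprobe: injects 0.0589 A into n2 (from n0)
Assemble and solve the 2×2 MNA system:
  V(n1)=0.02790  V(n2)=0.08908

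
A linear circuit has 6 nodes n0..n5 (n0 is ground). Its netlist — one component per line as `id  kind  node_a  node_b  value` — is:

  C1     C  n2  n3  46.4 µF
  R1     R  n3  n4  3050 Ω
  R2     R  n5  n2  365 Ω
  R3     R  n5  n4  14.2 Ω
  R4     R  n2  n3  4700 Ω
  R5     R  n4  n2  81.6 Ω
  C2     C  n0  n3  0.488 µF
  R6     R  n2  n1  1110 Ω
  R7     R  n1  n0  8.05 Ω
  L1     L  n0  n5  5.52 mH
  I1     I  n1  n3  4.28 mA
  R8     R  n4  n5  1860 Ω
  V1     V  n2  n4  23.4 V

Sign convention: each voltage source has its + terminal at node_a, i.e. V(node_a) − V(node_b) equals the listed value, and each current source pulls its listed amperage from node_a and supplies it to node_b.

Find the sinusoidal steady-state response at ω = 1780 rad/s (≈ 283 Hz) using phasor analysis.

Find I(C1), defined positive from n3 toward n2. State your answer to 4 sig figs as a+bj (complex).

-0.003589-0.01936j A

Apply KCL at each of the 5 non-ground nodes and solve the resulting linear system.
Node n1: branches {R6, R7, I1} → V_1 = 0.1278-0.002999j
Node n2: branches {C1, R2, R4, R5, R6, V1} → V_2 = 22.50-0.4165j
Node n3: branches {C1, R1, R4, C2, I1} → V_3 = 22.26-0.3730j
Node n4: branches {R1, R3, R5, R8, V1} → V_4 = -0.9033-0.4165j
Node n5: branches {R2, R3, L1, R8} → V_5 = 0.1863-0.1591j
Source currents: i(V1)=-0.3717-0.01827j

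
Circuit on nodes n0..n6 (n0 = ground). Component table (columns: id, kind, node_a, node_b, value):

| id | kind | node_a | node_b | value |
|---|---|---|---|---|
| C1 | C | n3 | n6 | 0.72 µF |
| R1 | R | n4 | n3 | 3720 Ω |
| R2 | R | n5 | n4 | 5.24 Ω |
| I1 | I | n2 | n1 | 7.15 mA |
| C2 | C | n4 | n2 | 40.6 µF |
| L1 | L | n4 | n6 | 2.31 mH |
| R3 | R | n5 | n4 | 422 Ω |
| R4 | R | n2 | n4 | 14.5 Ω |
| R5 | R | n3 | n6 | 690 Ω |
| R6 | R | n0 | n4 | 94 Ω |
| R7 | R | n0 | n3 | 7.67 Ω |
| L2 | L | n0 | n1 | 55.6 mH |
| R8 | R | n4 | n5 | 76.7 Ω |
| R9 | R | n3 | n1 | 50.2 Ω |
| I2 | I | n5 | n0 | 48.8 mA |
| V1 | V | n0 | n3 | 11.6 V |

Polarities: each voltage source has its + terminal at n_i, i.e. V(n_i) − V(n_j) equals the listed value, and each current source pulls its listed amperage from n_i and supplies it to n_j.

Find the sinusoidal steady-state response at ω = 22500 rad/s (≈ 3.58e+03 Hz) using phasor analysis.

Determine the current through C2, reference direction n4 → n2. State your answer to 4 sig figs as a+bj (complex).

0.007109+0.0005367j A

MNA unknowns: 6 node voltages V₁..V_6 plus 1 source current (V1)
C1: Y=0.000+0.01620j on G[3,6]
R1: Y=0.0002688+0.000j on G[4,3]
R2: Y=0.1908+0.000j on G[5,4]
I1: z[2]−=0.00715, z[1]+=0.00715
C2: Y=0.000+0.9135j on G[4,2]
L1: Y=0.000-0.01924j on G[4,6]
R3: Y=0.002370+0.000j on G[5,4]
R4: Y=0.06897+0.000j on G[2,4]
R5: Y=0.001449+0.000j on G[3,6]
R6: Y=0.01064+0.000j on G[0,4]
R7: Y=0.1304+0.000j on G[0,3]
L2: Y=0.000-0.0007994j on G[0,1]
R8: Y=0.01304+0.000j on G[4,5]
R9: Y=0.01992+0.000j on G[3,1]
I2: z[5]−=0.0488, z[0]+=0.0488
V1: row V0−V3=11.6, i_V1 at 0,3
solve → V1=-11.22-0.4504j, V2=-11.20-0.5436j, V3=-11.60+0.000j, V4=-11.20-0.5514j, V5=-11.44-0.5514j, V6=-10.89-3.830j
aux → i_V1=-1.583+0.003106j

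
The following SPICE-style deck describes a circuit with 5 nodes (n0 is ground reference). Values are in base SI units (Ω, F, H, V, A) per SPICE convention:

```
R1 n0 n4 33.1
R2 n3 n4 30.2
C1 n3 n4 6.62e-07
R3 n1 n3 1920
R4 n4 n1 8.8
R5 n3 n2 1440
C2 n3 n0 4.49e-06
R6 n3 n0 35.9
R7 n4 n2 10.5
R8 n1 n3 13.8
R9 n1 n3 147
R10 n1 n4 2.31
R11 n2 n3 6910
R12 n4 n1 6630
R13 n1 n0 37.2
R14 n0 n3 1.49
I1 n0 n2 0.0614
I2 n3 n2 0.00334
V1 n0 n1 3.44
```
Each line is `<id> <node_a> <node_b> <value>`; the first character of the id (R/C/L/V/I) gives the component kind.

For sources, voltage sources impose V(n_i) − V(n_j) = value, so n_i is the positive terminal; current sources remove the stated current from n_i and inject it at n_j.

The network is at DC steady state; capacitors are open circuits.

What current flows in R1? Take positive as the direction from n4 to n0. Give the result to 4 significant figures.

-0.09062 A

MNA unknowns: 4 node voltages V₁..V_4 plus 1 source current (V1)
R1: Y=0.03021 on G[0,4]
R2: Y=0.03311 on G[3,4]
C1: Y=0.000 on G[3,4]
R3: Y=0.0005208 on G[1,3]
R4: Y=0.1136 on G[4,1]
R5: Y=0.0006944 on G[3,2]
C2: Y=0.000 on G[3,0]
R6: Y=0.02786 on G[3,0]
R7: Y=0.09524 on G[4,2]
R8: Y=0.07246 on G[1,3]
R9: Y=0.006803 on G[1,3]
R10: Y=0.4329 on G[1,4]
R11: Y=0.0001447 on G[2,3]
R12: Y=0.0001508 on G[4,1]
R13: Y=0.02688 on G[1,0]
R14: Y=0.6711 on G[0,3]
I1: z[0]−=0.0614, z[2]+=0.0614
I2: z[3]−=0.00334, z[2]+=0.00334
V1: row V0−V1=3.44, i_V1 at 0,1
solve → V1=-3.440, V2=-2.304, V3=-0.4664, V4=-3.000
aux → i_V1=-0.5705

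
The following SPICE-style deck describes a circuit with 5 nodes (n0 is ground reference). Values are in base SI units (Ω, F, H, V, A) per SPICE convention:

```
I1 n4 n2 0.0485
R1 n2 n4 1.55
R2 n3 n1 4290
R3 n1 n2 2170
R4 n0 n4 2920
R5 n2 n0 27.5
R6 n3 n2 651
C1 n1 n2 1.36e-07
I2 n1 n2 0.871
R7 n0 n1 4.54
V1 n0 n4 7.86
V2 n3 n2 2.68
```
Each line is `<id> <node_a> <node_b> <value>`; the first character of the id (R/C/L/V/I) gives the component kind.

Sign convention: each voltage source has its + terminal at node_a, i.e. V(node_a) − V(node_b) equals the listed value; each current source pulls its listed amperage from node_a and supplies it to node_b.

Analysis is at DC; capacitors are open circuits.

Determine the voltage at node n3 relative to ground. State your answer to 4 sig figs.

-3.410 V

Apply KCL at each of the 4 non-ground nodes and solve the resulting linear system.
Node n1: branches {R2, R3, C1, I2, R7} → V_1 = -3.958
Node n2: branches {I1, R1, R3, R5, R6, C1, I2, V2} → V_2 = -6.090
Node n3: branches {R2, R6, V2} → V_3 = -3.410
Node n4: branches {I1, R1, R4, V1} → V_4 = -7.860
Source currents: i(V1)=-1.096, i(V2)=-0.004244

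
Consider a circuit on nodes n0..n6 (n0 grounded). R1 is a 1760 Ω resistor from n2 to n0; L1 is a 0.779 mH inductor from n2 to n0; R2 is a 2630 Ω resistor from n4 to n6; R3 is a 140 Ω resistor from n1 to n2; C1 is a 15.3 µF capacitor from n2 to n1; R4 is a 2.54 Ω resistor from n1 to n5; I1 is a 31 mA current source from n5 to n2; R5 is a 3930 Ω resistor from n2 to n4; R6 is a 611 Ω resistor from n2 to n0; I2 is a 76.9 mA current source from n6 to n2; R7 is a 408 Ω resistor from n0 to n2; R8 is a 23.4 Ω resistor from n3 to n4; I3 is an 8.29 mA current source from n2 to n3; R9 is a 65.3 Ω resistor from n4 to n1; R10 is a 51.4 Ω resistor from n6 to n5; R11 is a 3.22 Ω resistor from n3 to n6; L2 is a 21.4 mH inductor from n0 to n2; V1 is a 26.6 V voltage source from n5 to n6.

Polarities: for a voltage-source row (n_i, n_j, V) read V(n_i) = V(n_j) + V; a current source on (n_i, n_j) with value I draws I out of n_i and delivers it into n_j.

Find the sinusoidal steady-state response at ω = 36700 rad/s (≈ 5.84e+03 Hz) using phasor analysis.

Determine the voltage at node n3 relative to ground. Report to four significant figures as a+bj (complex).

-25.18+0.1688j V

Apply KCL at each of the 6 non-ground nodes and solve the resulting linear system.
Node n1: branches {R3, C1, R4, R9} → V_1 = -0.002226+0.1690j
Node n2: branches {R1, L1, R3, C1, I1, R5, R6, I2, R7, I3, L2} → V_2 = 0.000+0.000j
Node n3: branches {R8, I3, R11} → V_3 = -25.18+0.1688j
Node n4: branches {R2, R5, R8, R9} → V_4 = -18.51+0.1681j
Node n5: branches {R4, I1, R10, V1} → V_5 = 0.4765+0.1689j
Node n6: branches {R2, I2, R10, R11, V1} → V_6 = -26.12+0.1689j
Source currents: i(V1)=-0.7370+2.966e-05j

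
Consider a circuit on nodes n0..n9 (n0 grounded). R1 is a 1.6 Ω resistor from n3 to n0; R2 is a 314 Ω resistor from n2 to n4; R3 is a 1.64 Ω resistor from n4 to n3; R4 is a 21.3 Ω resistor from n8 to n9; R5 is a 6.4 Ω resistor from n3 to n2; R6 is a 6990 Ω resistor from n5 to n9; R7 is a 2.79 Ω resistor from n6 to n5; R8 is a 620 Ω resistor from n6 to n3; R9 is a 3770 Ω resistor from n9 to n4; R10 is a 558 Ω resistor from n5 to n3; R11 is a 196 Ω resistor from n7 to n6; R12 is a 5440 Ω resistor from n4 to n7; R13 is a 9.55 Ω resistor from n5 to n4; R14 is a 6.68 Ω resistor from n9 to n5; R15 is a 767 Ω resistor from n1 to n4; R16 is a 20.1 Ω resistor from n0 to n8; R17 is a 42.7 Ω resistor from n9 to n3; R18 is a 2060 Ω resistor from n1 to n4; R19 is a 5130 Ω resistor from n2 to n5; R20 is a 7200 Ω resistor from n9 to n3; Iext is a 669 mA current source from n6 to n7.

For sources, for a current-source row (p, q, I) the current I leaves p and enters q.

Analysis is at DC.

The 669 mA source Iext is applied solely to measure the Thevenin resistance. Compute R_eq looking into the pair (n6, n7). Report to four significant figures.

Apply KCL at each of the 9 non-ground nodes and solve the resulting linear system.
Node n1: branches {R15, R18} → V_1 = 0.01430
Node n2: branches {R2, R5, R19} → V_2 = 0.004348
Node n3: branches {R1, R3, R5, R8, R10, R17, R20} → V_3 = 0.004336
Node n4: branches {R2, R3, R9, R12, R13, R15, R18} → V_4 = 0.01430
Node n5: branches {R6, R7, R10, R13, R14, R19} → V_5 = -0.1488
Node n6: branches {R7, R8, R11, Iext} → V_6 = -0.2126
Node n7: branches {R11, R12, Iext} → V_7 = 126.4
Node n8: branches {R4, R16} → V_8 = -0.05447
Node n9: branches {R4, R6, R9, R14, R17, R20} → V_9 = -0.1122

R_eq = 189.2 Ω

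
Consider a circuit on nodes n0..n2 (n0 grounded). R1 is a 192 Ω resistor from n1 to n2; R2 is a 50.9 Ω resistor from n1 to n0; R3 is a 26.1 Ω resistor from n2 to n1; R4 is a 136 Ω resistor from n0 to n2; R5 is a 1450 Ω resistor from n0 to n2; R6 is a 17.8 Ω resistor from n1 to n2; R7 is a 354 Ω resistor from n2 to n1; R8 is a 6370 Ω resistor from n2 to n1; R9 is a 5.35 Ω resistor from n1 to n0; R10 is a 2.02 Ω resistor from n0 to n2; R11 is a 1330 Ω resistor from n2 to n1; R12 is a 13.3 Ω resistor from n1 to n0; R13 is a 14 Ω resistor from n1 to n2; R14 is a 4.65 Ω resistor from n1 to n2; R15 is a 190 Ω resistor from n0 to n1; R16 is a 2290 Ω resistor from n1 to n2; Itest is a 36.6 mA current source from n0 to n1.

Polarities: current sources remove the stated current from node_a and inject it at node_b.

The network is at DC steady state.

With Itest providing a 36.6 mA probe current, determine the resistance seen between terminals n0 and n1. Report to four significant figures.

R_eq = 1.973 Ω

MNA unknowns: 2 node voltages V₁..V_2
R1: Y=0.005208 on G[1,2]
R2: Y=0.01965 on G[1,0]
R3: Y=0.03831 on G[2,1]
R4: Y=0.007353 on G[0,2]
R5: Y=0.0006897 on G[0,2]
R6: Y=0.05618 on G[1,2]
R7: Y=0.002825 on G[2,1]
R8: Y=0.0001570 on G[2,1]
R9: Y=0.1869 on G[1,0]
R10: Y=0.4950 on G[0,2]
R11: Y=0.0007519 on G[2,1]
R12: Y=0.07519 on G[1,0]
R13: Y=0.07143 on G[1,2]
R14: Y=0.2151 on G[1,2]
R15: Y=0.005263 on G[0,1]
R16: Y=0.0004367 on G[1,2]
Itest: z[0]−=0.0366, z[1]+=0.0366
solve → V1=0.07222, V2=0.03155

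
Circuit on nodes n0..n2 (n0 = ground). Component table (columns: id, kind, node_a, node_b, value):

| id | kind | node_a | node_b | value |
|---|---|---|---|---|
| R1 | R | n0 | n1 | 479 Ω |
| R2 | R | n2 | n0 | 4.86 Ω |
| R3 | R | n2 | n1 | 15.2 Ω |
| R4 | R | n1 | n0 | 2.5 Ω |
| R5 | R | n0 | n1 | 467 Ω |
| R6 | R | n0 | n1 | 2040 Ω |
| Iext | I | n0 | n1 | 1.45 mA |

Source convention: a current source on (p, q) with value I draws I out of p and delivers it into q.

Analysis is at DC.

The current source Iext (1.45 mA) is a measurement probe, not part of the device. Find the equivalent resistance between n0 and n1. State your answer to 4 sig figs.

MNA unknowns: 2 node voltages V₁..V_2
R1: Y=0.002088 on G[0,1]
R2: Y=0.2058 on G[2,0]
R3: Y=0.06579 on G[2,1]
R4: Y=0.4000 on G[1,0]
R5: Y=0.002141 on G[0,1]
R6: Y=0.0004902 on G[0,1]
Iext: z[0]−=0.00145, z[1]+=0.00145
solve → V1=0.003190, V2=0.0007728

R_eq = 2.200 Ω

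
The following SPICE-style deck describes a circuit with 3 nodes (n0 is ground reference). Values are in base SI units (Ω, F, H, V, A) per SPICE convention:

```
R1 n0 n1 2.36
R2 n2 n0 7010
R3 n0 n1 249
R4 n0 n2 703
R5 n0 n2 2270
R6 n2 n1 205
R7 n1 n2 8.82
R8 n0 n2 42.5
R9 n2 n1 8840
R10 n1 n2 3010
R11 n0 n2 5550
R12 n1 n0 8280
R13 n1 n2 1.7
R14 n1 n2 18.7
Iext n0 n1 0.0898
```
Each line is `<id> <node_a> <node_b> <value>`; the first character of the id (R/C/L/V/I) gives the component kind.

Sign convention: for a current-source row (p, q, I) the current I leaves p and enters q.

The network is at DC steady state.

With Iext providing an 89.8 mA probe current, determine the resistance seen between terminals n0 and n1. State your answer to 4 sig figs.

Apply KCL at each of the 2 non-ground nodes and solve the resulting linear system.
Node n1: branches {R1, R3, R6, R7, R9, R10, R12, R13, R14, Iext} → V_1 = 0.1983
Node n2: branches {R2, R4, R5, R6, R7, R8, R9, R10, R11, R13, R14} → V_2 = 0.1919

R_eq = 2.209 Ω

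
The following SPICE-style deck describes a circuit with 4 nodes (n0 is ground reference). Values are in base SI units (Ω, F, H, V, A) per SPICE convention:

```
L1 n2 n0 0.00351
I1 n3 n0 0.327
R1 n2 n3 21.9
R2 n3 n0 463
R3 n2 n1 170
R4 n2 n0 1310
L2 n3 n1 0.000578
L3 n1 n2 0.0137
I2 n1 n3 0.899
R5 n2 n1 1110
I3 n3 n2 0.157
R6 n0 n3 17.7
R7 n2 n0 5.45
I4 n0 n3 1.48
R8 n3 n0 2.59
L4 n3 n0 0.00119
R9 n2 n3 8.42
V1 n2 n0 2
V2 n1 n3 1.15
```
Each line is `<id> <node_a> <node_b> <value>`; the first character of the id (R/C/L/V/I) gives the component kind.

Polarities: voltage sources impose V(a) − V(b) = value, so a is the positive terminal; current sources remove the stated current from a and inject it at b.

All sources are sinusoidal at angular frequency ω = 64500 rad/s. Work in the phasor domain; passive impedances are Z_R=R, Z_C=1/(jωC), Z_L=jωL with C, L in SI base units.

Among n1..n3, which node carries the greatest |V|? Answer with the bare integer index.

1

Apply KCL at each of the 3 non-ground nodes and solve the resulting linear system.
Node n1: branches {R3, L2, L3, I2, R5, V2} → V_1 = 3.309+0.04807j
Node n2: branches {L1, R1, R3, R4, L3, R5, I3, R7, R9, V1} → V_2 = 2.000+0.000j
Node n3: branches {I1, R1, R2, L2, I2, I3, R6, I4, R8, L4, R9, V2} → V_3 = 2.159+0.04807j
Source currents: i(V1)=-0.1764+0.01558j, i(V2)=-0.9079+0.03200j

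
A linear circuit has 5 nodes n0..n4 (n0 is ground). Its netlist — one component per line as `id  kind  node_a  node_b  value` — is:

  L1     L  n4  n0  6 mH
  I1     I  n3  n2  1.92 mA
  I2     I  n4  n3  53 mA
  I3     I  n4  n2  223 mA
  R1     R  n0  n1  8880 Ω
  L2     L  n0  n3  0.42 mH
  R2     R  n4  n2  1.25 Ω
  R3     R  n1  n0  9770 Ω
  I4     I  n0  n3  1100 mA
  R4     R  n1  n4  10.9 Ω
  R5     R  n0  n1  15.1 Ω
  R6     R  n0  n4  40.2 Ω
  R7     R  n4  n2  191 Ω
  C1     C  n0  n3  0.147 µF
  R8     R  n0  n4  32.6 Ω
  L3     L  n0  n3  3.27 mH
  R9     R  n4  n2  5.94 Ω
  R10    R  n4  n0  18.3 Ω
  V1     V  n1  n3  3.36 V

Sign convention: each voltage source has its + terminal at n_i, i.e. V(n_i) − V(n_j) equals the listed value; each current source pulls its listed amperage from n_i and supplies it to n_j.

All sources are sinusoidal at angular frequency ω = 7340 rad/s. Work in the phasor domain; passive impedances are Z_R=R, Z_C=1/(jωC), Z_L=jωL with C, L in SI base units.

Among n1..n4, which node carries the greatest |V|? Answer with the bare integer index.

Apply KCL at each of the 4 non-ground nodes and solve the resulting linear system.
Node n1: branches {R1, R3, R4, R5, V1} → V_1 = 3.900+1.817j
Node n2: branches {I1, I3, R2, R7, R9} → V_2 = 1.639+0.9841j
Node n3: branches {I1, I2, L2, I4, C1, L3, V1} → V_3 = 0.5404+1.817j
Node n4: branches {L1, I2, I3, R2, R4, R6, R7, R8, R9, R10} → V_4 = 1.408+0.9841j
Source currents: i(V1)=-0.4878-0.1972j

1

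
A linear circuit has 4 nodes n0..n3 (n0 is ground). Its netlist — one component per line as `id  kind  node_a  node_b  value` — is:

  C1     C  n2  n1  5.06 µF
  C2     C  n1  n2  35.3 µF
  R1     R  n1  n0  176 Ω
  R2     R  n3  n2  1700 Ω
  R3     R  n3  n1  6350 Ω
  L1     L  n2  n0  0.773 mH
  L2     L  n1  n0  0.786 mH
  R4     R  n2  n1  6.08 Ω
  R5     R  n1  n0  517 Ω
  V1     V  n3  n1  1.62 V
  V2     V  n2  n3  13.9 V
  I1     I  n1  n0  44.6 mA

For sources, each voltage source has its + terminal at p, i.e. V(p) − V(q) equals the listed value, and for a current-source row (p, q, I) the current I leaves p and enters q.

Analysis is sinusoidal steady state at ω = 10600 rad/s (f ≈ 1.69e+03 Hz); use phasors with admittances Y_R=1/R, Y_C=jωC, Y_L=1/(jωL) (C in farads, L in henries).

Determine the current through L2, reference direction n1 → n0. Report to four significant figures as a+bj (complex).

Element admittances at ω=10600 rad/s:
  Y(C1) = 0.000+0.05364j S between n2,n1
  Y(C2) = 0.000+0.3742j S between n1,n2
  Y(R1) = 0.005682+0.000j S between n1,n0
  Y(R2) = 0.0005882+0.000j S between n3,n2
  Y(R3) = 0.0001575+0.000j S between n3,n1
  Y(L1) = 0.000-0.1220j S between n2,n0
  Y(L2) = 0.000-0.1200j S between n1,n0
  Y(R4) = 0.1645+0.000j S between n2,n1
  Y(R5) = 0.001934+0.000j S between n1,n0
  V1: constraint V(n3)−V(n1) = 1.62
  V2: constraint V(n2)−V(n3) = 13.9
  I1: injects 0.0446 A into n0 (from n1)
Assemble and solve the 5×5 MNA system:
  V(n1)=-7.823+0.06188j  V(n2)=7.697+0.06188j  V(n3)=-6.203+0.06188j
  i(V1)=-2.560-5.700j  i(V2)=-2.568-5.700j

0.007427+0.9389j A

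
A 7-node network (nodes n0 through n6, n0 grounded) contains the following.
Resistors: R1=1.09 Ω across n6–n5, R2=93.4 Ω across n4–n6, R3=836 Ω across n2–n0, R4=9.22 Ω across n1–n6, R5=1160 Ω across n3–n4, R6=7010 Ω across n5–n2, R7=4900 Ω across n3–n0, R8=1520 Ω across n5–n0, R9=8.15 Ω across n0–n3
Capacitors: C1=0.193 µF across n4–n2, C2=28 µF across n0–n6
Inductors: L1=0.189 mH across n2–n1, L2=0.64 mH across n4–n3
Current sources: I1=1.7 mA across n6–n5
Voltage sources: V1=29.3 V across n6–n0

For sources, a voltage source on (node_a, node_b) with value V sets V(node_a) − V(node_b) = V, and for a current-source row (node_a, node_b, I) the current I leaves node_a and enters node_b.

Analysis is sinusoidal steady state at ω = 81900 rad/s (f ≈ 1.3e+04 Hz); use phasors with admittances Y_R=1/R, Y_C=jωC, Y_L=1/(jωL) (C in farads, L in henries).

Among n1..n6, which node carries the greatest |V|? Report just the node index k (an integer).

4

Apply KCL at each of the 6 non-ground nodes and solve the resulting linear system.
Node n1: branches {R4, L1} → V_1 = 23.49+0.7248j
Node n2: branches {C1, R3, L1, R6} → V_2 = 22.28-9.022j
Node n3: branches {R5, L2, R7, R9} → V_3 = 5.160-3.084j
Node n4: branches {C1, R2, R5, L2} → V_4 = 26.49+29.19j
Node n5: branches {R1, R6, I1, R8} → V_5 = 29.28-0.001402j
Node n6: branches {R1, R2, R4, C2, I1, V1} → V_6 = 29.30+0.000j
Source currents: i(V1)=-0.6800-66.80j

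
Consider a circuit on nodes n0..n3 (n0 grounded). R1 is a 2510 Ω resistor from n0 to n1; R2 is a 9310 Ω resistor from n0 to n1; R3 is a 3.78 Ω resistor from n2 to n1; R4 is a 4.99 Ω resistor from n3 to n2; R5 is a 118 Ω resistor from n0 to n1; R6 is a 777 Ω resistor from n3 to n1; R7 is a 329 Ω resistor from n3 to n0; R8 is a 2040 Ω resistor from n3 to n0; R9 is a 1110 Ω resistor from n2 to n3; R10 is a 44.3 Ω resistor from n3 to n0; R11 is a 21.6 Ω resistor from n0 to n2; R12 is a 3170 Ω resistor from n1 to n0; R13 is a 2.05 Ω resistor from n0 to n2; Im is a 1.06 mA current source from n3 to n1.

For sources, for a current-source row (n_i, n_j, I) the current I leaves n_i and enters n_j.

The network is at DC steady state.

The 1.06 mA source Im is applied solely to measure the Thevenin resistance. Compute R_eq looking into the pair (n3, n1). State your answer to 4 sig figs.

MNA unknowns: 3 node voltages V₁..V_3
R1: Y=0.0003984 on G[0,1]
R2: Y=0.0001074 on G[0,1]
R3: Y=0.2646 on G[2,1]
R4: Y=0.2004 on G[3,2]
R5: Y=0.008475 on G[0,1]
R6: Y=0.001287 on G[3,1]
R7: Y=0.003040 on G[3,0]
R8: Y=0.0004902 on G[3,0]
R9: Y=0.0009009 on G[2,3]
R10: Y=0.02257 on G[3,0]
R11: Y=0.04630 on G[0,2]
R12: Y=0.0003155 on G[1,0]
R13: Y=0.4878 on G[0,2]
Im: z[3]−=0.00106, z[1]+=0.00106
solve → V1=0.003976, V2=0.0001498, V3=-0.004481

R_eq = 7.978 Ω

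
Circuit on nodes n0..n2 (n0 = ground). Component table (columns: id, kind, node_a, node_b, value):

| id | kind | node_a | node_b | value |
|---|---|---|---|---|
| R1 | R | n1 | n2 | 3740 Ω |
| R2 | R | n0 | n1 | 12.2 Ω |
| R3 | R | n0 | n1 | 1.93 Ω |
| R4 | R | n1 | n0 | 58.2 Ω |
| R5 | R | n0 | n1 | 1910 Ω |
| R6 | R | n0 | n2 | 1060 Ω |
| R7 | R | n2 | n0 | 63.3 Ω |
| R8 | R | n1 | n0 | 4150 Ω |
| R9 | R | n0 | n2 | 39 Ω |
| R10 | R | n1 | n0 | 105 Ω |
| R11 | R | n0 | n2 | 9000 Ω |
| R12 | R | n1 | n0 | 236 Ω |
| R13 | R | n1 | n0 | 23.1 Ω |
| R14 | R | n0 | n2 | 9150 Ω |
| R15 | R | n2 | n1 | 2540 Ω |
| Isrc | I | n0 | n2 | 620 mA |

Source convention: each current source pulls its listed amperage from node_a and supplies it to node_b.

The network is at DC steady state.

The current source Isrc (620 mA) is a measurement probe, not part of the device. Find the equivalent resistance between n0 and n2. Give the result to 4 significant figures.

R_eq = 23.11 Ω

Apply KCL at each of the 2 non-ground nodes and solve the resulting linear system.
Node n1: branches {R1, R2, R3, R4, R5, R8, R10, R12, R13, R15} → V_1 = 0.01402
Node n2: branches {R1, R6, R7, R9, R11, R14, R15, Isrc} → V_2 = 14.33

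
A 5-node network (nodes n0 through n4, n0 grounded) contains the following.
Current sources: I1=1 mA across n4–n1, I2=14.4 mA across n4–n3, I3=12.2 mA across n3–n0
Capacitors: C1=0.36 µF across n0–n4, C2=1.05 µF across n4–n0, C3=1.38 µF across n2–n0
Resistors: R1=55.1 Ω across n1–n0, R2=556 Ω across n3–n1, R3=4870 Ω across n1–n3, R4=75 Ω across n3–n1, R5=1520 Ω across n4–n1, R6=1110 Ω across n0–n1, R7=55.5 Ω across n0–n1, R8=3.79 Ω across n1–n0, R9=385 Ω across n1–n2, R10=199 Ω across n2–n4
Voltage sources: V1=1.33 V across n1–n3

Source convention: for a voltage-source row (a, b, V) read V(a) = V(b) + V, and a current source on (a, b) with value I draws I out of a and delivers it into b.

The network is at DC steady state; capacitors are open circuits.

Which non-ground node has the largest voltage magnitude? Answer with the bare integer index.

MNA unknowns: 4 node voltages V₁..V_4 plus 1 source current (V1)
I1: z[4]−=0.001, z[1]+=0.001
C1: Y=0.000 on G[0,4]
R1: Y=0.01815 on G[1,0]
R2: Y=0.001799 on G[3,1]
R3: Y=0.0002053 on G[1,3]
R4: Y=0.01333 on G[3,1]
R5: Y=0.0006579 on G[4,1]
R6: Y=0.0009009 on G[0,1]
I2: z[4]−=0.0144, z[3]+=0.0144
R7: Y=0.01802 on G[0,1]
R8: Y=0.2639 on G[1,0]
C2: Y=0.000 on G[4,0]
C3: Y=0.000 on G[2,0]
R9: Y=0.002597 on G[1,2]
R10: Y=0.005025 on G[2,4]
I3: z[3]−=0.0122, z[0]+=0.0122
V1: row V1−V3=1.33, i_V1 at 1,3
solve → V1=-0.04054, V2=-4.324, V3=-1.371, V4=-6.538
aux → i_V1=-0.02260

4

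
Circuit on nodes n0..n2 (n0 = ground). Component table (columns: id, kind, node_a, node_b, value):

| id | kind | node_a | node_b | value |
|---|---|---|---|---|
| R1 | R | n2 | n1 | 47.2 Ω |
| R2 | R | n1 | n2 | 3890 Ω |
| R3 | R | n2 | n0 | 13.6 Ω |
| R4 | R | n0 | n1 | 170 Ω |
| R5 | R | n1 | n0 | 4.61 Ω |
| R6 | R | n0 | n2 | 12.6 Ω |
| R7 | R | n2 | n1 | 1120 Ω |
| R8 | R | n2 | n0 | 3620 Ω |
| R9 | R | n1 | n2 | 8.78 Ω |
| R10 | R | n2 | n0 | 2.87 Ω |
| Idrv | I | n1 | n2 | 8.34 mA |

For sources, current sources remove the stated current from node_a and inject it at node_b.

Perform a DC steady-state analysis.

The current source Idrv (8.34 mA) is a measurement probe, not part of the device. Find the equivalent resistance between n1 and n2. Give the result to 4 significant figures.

Apply KCL at each of the 2 non-ground nodes and solve the resulting linear system.
Node n1: branches {R1, R2, R4, R5, R7, R9, Idrv} → V_1 = -0.01988
Node n2: branches {R1, R2, R3, R6, R7, R8, R9, R10, Idrv} → V_2 = 0.008830

R_eq = 3.442 Ω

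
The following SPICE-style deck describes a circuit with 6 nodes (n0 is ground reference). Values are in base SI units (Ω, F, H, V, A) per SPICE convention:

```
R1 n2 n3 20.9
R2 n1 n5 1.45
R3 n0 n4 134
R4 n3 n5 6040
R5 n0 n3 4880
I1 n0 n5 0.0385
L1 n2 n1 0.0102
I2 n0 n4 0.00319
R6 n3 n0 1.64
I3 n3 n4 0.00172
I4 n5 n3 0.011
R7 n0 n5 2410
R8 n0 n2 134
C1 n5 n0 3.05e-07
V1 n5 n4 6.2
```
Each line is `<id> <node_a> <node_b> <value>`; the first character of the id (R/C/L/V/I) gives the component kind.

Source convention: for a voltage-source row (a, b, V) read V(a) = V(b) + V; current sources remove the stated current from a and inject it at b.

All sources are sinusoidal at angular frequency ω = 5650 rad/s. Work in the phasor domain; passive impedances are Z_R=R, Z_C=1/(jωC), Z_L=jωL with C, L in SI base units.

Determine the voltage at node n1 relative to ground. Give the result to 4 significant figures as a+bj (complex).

MNA unknowns: 5 node voltages V₁..V_5 plus 1 source current (V1)
R1: Y=0.04785+0.000j on G[2,3]
R2: Y=0.6897+0.000j on G[1,5]
R3: Y=0.007463+0.000j on G[0,4]
R4: Y=0.0001656+0.000j on G[3,5]
R5: Y=0.0002049+0.000j on G[0,3]
I1: z[0]−=0.0385, z[5]+=0.0385
L1: Y=0.000-0.01735j on G[2,1]
I2: z[0]−=0.00319, z[4]+=0.00319
R6: Y=0.6098+0.000j on G[3,0]
I3: z[3]−=0.00172, z[4]+=0.00172
I4: z[5]−=0.011, z[3]+=0.011
R7: Y=0.0004149+0.000j on G[0,5]
R8: Y=0.007463+0.000j on G[0,2]
C1: Y=0.000+0.001723j on G[5,0]
V1: row V5−V4=6.2, i_V1 at 5,4
solve → V1=2.808+2.935j, V2=1.179-0.5449j, V3=0.1006-0.03890j, V4=-3.304+2.894j, V5=2.896+2.894j
aux → i_V1=-0.02957+0.02160j

2.808+2.935j V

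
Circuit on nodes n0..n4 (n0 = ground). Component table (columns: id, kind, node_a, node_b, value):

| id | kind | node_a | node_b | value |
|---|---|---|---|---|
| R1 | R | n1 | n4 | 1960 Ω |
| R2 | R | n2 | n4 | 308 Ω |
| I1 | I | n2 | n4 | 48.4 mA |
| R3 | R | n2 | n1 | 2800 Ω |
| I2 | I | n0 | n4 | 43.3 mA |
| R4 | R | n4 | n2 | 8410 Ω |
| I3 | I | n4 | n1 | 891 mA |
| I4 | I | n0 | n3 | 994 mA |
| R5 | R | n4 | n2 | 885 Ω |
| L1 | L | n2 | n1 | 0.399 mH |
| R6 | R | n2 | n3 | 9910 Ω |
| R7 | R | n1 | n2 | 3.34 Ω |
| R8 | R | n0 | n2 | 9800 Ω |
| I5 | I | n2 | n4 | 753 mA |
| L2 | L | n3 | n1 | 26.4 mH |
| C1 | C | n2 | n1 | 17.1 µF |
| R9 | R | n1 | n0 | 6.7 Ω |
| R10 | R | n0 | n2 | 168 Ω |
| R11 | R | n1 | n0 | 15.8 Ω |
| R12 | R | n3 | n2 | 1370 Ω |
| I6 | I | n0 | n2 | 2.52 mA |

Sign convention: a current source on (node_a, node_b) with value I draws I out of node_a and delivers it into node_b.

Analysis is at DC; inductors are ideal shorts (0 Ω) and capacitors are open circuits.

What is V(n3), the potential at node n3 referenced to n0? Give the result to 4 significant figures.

Apply KCL at each of the 4 non-ground nodes and solve the resulting linear system.
Node n1: branches {R1, R3, I3, L1, R7, L2, C1, R9, R11} → V_1 = 4.757
Node n2: branches {R2, I1, R3, R4, R5, L1, R6, R7, R8, I5, C1, R10, R12, I6} → V_2 = 4.757
Node n3: branches {I4, R6, L2, R12} → V_3 = 4.757
Node n4: branches {R1, R2, I1, I2, R4, I3, R5, I5} → V_4 = -4.493
Source currents: i(L1)=-0.8693, i(L2)=0.9940

4.757 V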